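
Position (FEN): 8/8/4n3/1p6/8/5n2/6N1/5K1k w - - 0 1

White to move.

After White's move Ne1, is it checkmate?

After Ne1: black king on h1; in check: no.
Black is not in check, so this cannot be checkmate.

no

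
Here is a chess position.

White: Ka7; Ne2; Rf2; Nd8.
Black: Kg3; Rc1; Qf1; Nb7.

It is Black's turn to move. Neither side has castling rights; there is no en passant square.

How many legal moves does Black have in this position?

5

Black to move; king on g3.
In check: yes, from the white knight on e2.
Legal moves: Kh4, Kg4, Kh3, Kxf2, Qxe2.
Count: 5.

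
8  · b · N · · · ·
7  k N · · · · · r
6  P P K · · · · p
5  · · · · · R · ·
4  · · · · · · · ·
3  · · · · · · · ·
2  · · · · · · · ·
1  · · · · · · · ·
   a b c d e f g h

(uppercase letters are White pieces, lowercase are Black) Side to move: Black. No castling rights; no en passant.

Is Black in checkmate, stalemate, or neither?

neither

Black to move; black king on a7.
In check: yes, from the white pawn on b6.
Legal moves for Black: Ka8, Kxa6.
Black is in check but has 2 legal moves → neither.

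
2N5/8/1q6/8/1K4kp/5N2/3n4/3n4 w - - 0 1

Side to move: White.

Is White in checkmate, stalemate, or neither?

neither

White to move; white king on b4.
In check: yes, from the black queen on b6.
Legal moves for White: Ka4, Ka3, Nxb6.
White is in check but has 3 legal moves → neither.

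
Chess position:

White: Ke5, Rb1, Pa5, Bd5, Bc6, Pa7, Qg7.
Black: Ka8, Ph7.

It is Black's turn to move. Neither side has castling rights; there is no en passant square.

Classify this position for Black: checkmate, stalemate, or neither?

checkmate

Black to move; black king on a8.
In check: yes, from the white bishop on c6.
King squares — a7: attacked by Qg7; b7: attacked by Rb1; b8: attacked by Rb1.
Legal moves for Black: none.
In check with no legal moves → checkmate.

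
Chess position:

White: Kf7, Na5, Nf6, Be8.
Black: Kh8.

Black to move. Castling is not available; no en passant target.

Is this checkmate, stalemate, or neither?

Black to move; black king on h8.
In check: no.
King squares — g7: attacked by Kf7; h7: attacked by Nf6; g8: attacked by Nf6.
Legal moves for Black: none.
Not in check and no legal moves → stalemate.

stalemate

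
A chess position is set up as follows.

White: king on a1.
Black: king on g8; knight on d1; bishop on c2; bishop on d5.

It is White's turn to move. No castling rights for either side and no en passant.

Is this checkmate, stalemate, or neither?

White to move; white king on a1.
In check: no.
King squares — b1: attacked by Bc2; a2: attacked by Bd5; b2: attacked by Nd1.
Legal moves for White: none.
Not in check and no legal moves → stalemate.

stalemate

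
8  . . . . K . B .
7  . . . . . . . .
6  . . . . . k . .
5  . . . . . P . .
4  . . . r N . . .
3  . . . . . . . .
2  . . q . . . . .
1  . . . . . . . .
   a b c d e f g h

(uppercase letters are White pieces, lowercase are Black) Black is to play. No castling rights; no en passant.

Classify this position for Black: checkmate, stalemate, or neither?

neither

Black to move; black king on f6.
In check: yes, from the white knight on e4.
King squares — e5: available; f5: available; g5: attacked by Ne4; e6: attacked by Pf5; g6: attacked by Pf5; e7: attacked by Ke8; f7: attacked by Ke8; g7: available.
Legal moves for Black: Kg7, Kxf5, Ke5, Rxe4+, Qxe4+.
Black is in check but has 5 legal moves → neither.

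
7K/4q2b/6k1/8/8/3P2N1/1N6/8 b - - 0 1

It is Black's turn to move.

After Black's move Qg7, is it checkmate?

After Qg7: white king on h8; in check: yes, from the black queen on g7.
King squares — g7: attacked by Kg6; h7: attacked by Kg6; g8: attacked by Qg7.
White has no legal moves → checkmate.

yes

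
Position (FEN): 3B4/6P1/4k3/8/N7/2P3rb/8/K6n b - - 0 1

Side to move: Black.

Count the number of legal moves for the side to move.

21

Black to move; king on e6.
In check: no.
Legal moves: Kf7, Kd7, Kd6, Kf5, Ke5, Kd5, Bf5, Bg4, Bg2, Bf1, Rxg7, Rg6, Rg5, Rg4, Rf3, Re3, Rd3, Rxc3, Rg2, Rg1+, Nf2.
Count: 21.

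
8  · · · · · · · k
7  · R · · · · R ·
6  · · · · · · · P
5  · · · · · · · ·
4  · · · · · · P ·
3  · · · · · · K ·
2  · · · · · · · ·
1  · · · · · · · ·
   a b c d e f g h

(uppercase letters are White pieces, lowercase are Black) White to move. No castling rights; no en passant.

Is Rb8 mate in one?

After Rb8: black king on h8; in check: yes, from the white rook on b8.
King squares — g7: attacked by Ph6; h7: attacked by Rg7; g8: attacked by Rg7.
Black has no legal moves → checkmate.

yes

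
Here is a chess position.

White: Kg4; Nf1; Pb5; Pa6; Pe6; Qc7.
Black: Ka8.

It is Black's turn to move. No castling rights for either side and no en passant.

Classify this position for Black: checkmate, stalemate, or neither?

Black to move; black king on a8.
In check: no.
King squares — a7: attacked by Qc7; b7: attacked by Pa6; b8: attacked by Qc7.
Legal moves for Black: none.
Not in check and no legal moves → stalemate.

stalemate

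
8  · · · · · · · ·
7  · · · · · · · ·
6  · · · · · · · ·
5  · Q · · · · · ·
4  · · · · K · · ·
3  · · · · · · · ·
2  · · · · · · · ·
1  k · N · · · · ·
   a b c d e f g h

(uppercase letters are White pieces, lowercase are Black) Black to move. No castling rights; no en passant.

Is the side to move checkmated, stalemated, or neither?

Black to move; black king on a1.
In check: no.
King squares — b1: attacked by Qb5; a2: attacked by Nc1; b2: attacked by Qb5.
Legal moves for Black: none.
Not in check and no legal moves → stalemate.

stalemate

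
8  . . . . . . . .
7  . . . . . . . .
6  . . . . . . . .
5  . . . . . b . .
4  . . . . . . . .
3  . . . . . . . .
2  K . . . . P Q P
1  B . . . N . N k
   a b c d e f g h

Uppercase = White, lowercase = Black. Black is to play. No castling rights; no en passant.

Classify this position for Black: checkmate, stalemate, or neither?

Black to move; black king on h1.
In check: yes, from the white queen on g2.
King squares — g1: attacked by Qg2; g2: attacked by Ne1; h2: attacked by Qg2.
Legal moves for Black: none.
In check with no legal moves → checkmate.

checkmate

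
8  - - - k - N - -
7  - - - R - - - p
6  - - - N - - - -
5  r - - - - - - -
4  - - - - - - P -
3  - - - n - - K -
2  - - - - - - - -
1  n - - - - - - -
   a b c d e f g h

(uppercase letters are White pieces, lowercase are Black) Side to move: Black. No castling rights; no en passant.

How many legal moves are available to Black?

0

Black to move; king on d8.
In check: yes, from the white rook on d7.
Legal moves: none.
Count: 0.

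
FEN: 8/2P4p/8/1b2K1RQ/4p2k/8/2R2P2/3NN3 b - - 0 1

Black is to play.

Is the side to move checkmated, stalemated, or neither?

Black to move; black king on h4.
In check: yes, from the white queen on h5.
King squares — g3: attacked by Pf2; h3: attacked by Qh5; g4: attacked by Rg5; g5: attacked by Qh5; h5: attacked by Rg5.
Legal moves for Black: none.
In check with no legal moves → checkmate.

checkmate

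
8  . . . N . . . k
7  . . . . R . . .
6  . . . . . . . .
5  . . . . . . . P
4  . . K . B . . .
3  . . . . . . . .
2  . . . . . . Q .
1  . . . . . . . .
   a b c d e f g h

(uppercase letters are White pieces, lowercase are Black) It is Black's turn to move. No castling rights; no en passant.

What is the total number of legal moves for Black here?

0

Black to move; king on h8.
In check: no.
Legal moves: none.
Count: 0.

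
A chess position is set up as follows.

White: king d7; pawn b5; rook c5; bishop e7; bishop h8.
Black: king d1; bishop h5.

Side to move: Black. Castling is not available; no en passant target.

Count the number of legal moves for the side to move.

9

Black to move; king on d1.
In check: no.
Legal moves: Be8+, Bf7, Bg6, Bg4+, Bf3, Be2, Ke2, Kd2, Ke1.
Count: 9.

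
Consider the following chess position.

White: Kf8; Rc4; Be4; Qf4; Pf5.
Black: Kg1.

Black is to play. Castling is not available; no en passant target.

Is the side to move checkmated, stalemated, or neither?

stalemate

Black to move; black king on g1.
In check: no.
King squares — f1: attacked by Qf4; h1: attacked by Be4; f2: attacked by Qf4; g2: attacked by Be4; h2: attacked by Qf4.
Legal moves for Black: none.
Not in check and no legal moves → stalemate.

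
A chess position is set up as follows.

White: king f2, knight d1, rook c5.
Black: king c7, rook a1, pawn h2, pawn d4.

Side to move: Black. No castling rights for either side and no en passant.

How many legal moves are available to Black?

6

Black to move; king on c7.
In check: yes, from the white rook on c5.
Legal moves: Kd8, Kb8, Kd7, Kb7, Kd6, Kb6.
Count: 6.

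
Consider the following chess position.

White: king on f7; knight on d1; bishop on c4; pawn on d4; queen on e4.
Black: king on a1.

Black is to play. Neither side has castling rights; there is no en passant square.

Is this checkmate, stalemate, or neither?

stalemate

Black to move; black king on a1.
In check: no.
King squares — b1: attacked by Qe4; a2: attacked by Bc4; b2: attacked by Nd1.
Legal moves for Black: none.
Not in check and no legal moves → stalemate.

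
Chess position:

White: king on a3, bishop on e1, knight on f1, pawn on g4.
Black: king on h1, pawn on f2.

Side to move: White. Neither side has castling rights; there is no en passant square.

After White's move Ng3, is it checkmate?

After Ng3: black king on h1; in check: yes, from the white knight on g3.
Black has 3 legal replies: Kh2, Kg2, Kg1.
In check but a legal move exists → not checkmate.

no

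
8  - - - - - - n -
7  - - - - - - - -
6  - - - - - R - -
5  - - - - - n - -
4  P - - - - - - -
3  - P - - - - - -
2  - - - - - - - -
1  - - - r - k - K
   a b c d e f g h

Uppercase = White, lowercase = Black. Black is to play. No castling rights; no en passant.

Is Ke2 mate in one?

no

After Ke2: white king on h1; in check: yes, from the black rook on d1.
White has 2 legal replies: Kh2, Kg2.
In check but a legal move exists → not checkmate.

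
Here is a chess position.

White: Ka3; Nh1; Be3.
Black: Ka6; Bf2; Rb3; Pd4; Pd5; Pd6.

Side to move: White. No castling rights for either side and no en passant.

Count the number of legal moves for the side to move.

White to move; king on a3.
In check: yes, from the black rook on b3.
Legal moves: Ka4, Kxb3, Ka2.
Count: 3.

3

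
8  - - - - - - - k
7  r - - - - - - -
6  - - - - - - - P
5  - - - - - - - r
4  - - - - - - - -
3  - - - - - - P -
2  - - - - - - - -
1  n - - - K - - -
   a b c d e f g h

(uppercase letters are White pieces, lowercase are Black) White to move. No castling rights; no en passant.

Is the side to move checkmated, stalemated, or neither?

White to move; white king on e1.
In check: no.
Legal moves for White: Kf2, Ke2, Kd2, Kf1, Kd1, h7, g4.
White has 7 legal moves and is not in check → neither.

neither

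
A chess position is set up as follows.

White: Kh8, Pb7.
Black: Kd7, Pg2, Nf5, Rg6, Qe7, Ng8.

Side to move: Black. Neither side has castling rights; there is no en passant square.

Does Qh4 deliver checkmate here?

After Qh4: white king on h8; in check: yes, from the black queen on h4.
King squares — g7: attacked by Nf5; h7: attacked by Qh4; g8: attacked by Rg6.
White has no legal moves → checkmate.

yes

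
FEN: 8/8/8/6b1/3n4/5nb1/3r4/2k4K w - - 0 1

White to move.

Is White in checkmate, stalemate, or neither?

stalemate

White to move; white king on h1.
In check: no.
King squares — g1: attacked by Nf3; g2: attacked by Rd2; h2: attacked by Rd2.
Legal moves for White: none.
Not in check and no legal moves → stalemate.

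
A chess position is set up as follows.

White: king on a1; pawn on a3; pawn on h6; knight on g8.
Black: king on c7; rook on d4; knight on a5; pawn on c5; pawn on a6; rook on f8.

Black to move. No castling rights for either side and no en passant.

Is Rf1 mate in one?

After Rf1: white king on a1; in check: yes, from the black rook on f1.
White has 2 legal replies: Kb2, Ka2.
In check but a legal move exists → not checkmate.

no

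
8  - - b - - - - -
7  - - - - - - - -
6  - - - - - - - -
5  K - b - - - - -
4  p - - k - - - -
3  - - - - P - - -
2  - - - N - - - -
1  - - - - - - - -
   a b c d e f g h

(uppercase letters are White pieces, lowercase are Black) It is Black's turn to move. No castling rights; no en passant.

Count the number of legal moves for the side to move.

5

Black to move; king on d4.
In check: yes, from the white pawn on e3.
Legal moves: Ke5, Kd5, Kxe3, Kd3, Kc3.
Count: 5.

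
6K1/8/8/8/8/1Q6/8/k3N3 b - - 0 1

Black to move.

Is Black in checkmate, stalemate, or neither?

Black to move; black king on a1.
In check: no.
King squares — b1: attacked by Qb3; a2: attacked by Qb3; b2: attacked by Qb3.
Legal moves for Black: none.
Not in check and no legal moves → stalemate.

stalemate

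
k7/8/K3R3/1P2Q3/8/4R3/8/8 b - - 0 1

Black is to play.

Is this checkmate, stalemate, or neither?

stalemate

Black to move; black king on a8.
In check: no.
King squares — a7: attacked by Ka6; b7: attacked by Ka6; b8: attacked by Qe5.
Legal moves for Black: none.
Not in check and no legal moves → stalemate.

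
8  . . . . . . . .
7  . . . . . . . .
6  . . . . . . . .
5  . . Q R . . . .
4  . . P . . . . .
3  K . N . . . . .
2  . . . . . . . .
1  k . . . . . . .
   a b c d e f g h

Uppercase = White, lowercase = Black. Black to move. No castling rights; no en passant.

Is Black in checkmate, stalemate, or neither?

stalemate

Black to move; black king on a1.
In check: no.
King squares — b1: attacked by Nc3; a2: attacked by Ka3; b2: attacked by Ka3.
Legal moves for Black: none.
Not in check and no legal moves → stalemate.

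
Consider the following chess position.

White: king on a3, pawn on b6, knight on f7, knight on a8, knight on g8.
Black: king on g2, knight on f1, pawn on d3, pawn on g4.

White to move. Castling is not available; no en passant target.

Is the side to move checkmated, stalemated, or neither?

neither

White to move; white king on a3.
In check: no.
Legal moves for White: Ne7, Ngh6, Nf6, Nc7, Nh8, Nd8, Nfh6, Nd6, Ng5, Ne5, Kb4, Ka4, Kb3, Kb2, Ka2, b7.
White has 16 legal moves and is not in check → neither.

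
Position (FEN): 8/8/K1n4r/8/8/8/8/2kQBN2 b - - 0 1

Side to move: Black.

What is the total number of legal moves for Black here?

2

Black to move; king on c1.
In check: yes, from the white queen on d1.
Legal moves: Kb2, Kxd1.
Count: 2.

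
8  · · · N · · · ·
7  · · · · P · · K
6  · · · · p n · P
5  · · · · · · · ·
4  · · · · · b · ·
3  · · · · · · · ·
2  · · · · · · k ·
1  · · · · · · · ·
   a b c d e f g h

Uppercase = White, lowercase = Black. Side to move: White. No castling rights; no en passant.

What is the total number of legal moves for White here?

3

White to move; king on h7.
In check: yes, from the black knight on f6.
Legal moves: Kh8, Kg7, Kg6.
Count: 3.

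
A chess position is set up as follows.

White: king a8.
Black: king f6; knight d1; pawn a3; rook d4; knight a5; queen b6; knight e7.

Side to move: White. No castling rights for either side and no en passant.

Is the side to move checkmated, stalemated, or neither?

stalemate

White to move; white king on a8.
In check: no.
King squares — a7: attacked by Qb6; b7: attacked by Na5; b8: attacked by Qb6.
Legal moves for White: none.
Not in check and no legal moves → stalemate.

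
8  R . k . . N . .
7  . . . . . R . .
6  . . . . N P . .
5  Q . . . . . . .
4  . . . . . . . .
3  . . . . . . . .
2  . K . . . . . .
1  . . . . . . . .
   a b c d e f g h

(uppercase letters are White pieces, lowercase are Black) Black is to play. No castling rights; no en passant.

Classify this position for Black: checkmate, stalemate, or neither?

Black to move; black king on c8.
In check: yes, from the white rook on a8.
King squares — b7: attacked by Rf7; c7: attacked by Qa5; d7: attacked by Rf7; b8: attacked by Ra8; d8: attacked by Qa5.
Legal moves for Black: none.
In check with no legal moves → checkmate.

checkmate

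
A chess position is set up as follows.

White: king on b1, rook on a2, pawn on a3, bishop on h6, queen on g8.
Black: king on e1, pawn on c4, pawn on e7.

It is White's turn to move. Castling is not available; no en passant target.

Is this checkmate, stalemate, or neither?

White to move; white king on b1.
In check: no.
Legal moves for White include: Qh8, Qf8, Qe8, Qd8, Qc8, Qb8, Qa8, Qh7, Qg7, Qf7, Qg6, Qe6+, Qg5, Qd5, Qg4, Qxc4, Qg3+, Qg2, ... (list truncated; more exist).
White has legal moves and is not in check → neither.

neither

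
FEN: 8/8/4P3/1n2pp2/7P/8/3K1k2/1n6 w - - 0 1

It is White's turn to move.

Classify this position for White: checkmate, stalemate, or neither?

White to move; white king on d2.
In check: yes, from the black knight on b1.
King squares — c1: available; d1: available; e1: attacked by Kf2; c2: available; e2: attacked by Kf2; c3: attacked by Nb1; d3: available; e3: attacked by Kf2.
Legal moves for White: Kd3, Kc2, Kd1, Kc1.
White is in check but has 4 legal moves → neither.

neither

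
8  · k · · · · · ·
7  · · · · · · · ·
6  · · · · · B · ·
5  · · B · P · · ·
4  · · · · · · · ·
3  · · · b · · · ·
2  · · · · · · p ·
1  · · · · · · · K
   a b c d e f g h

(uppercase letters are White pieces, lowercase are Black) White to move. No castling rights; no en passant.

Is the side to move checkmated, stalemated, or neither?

neither

White to move; white king on h1.
In check: yes, from the black pawn on g2.
Legal moves for White: Kh2, Kxg2, Kg1.
White is in check but has 3 legal moves → neither.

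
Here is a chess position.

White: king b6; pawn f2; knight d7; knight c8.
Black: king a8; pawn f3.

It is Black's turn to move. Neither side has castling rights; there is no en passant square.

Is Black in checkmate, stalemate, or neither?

Black to move; black king on a8.
In check: no.
King squares — a7: attacked by Kb6; b7: attacked by Kb6; b8: attacked by Nd7.
Legal moves for Black: none.
Not in check and no legal moves → stalemate.

stalemate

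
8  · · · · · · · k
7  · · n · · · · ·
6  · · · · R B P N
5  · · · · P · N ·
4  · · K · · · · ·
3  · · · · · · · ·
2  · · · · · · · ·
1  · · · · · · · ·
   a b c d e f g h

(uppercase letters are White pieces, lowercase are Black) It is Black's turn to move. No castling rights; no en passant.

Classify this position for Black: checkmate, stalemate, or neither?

Black to move; black king on h8.
In check: yes, from the white bishop on f6.
King squares — g7: attacked by Bf6; h7: attacked by Ng5; g8: attacked by Nh6.
Legal moves for Black: none.
In check with no legal moves → checkmate.

checkmate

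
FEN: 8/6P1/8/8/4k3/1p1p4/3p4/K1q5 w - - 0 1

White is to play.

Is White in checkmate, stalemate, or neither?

White to move; white king on a1.
In check: yes, from the black queen on c1.
King squares — b1: attacked by Qc1; a2: attacked by Pb3; b2: attacked by Qc1.
Legal moves for White: none.
In check with no legal moves → checkmate.

checkmate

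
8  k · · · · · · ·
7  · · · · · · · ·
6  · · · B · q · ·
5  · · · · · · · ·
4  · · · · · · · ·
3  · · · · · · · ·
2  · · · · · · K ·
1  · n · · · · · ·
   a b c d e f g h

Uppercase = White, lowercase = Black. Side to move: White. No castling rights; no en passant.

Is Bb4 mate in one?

no

After Bb4: black king on a8; in check: no.
Black is not in check, so this cannot be checkmate.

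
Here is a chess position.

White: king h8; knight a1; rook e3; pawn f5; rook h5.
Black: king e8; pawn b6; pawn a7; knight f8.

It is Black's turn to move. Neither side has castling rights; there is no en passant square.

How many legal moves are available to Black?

4

Black to move; king on e8.
In check: yes, from the white rook on e3.
Legal moves: Kd8, Kf7, Kd7, Ne6.
Count: 4.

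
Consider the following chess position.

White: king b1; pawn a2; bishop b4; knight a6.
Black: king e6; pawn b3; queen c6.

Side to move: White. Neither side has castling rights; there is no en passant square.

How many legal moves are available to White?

White to move; king on b1.
In check: no.
Legal moves: Nb8, Nc7+, Nc5+, Bf8, Be7, Bd6, Bc5, Ba5, Bc3, Ba3, Bd2, Be1, Kb2, Ka1, axb3, a3, a4.
Count: 17.

17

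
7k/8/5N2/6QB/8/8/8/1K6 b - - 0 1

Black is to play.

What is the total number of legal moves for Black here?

Black to move; king on h8.
In check: no.
Legal moves: none.
Count: 0.

0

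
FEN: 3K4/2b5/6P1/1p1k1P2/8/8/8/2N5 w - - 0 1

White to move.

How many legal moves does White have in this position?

White to move; king on d8.
In check: yes, from the black bishop on c7.
Legal moves: Ke8, Kc8, Ke7, Kd7, Kxc7.
Count: 5.

5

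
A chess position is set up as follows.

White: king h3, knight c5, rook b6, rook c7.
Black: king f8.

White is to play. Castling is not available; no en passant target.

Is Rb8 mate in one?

After Rb8: black king on f8; in check: yes, from the white rook on b8.
King squares — e7: attacked by Rc7; f7: attacked by Rc7; g7: attacked by Rc7; e8: attacked by Rb8; g8: attacked by Rb8.
Black has no legal moves → checkmate.

yes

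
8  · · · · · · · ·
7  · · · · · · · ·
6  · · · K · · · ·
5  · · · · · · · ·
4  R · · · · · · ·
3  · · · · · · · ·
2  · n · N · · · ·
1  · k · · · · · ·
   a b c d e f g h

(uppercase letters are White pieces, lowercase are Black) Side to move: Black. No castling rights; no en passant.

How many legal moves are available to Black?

2

Black to move; king on b1.
In check: yes, from the white knight on d2.
Legal moves: Kc2, Kc1.
Count: 2.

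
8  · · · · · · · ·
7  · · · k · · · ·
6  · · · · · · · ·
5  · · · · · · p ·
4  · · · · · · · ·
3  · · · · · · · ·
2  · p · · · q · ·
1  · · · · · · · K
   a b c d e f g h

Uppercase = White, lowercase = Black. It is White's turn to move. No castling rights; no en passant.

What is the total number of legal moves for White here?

White to move; king on h1.
In check: no.
Legal moves: none.
Count: 0.

0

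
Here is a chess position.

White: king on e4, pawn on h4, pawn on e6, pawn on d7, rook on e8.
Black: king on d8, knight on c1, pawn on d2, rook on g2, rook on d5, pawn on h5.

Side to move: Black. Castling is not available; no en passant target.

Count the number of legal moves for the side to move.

Black to move; king on d8.
In check: yes, from the white rook on e8.
Legal moves: Kc7.
Count: 1.

1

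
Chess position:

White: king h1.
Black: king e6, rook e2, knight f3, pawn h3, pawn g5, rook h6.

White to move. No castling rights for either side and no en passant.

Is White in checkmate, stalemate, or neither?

stalemate

White to move; white king on h1.
In check: no.
King squares — g1: attacked by Nf3; g2: attacked by Re2; h2: attacked by Re2.
Legal moves for White: none.
Not in check and no legal moves → stalemate.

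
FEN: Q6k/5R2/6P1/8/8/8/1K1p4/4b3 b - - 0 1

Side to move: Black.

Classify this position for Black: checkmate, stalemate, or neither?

checkmate

Black to move; black king on h8.
In check: yes, from the white queen on a8.
King squares — g7: attacked by Rf7; h7: attacked by Pg6; g8: attacked by Qa8.
Legal moves for Black: none.
In check with no legal moves → checkmate.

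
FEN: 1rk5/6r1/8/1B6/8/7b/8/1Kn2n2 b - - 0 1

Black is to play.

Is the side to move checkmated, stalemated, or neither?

neither

Black to move; black king on c8.
In check: no.
Legal moves for Black include: Kd8, Kc7, Kb7, Ra8, Rbb7, Rb6, Rxb5+, Rg8, Rh7, Rf7, Re7, Rd7, Rc7, Rgb7, Ra7, Rg6, Rg5, Rg4, ... (list truncated; more exist).
Black has legal moves and is not in check → neither.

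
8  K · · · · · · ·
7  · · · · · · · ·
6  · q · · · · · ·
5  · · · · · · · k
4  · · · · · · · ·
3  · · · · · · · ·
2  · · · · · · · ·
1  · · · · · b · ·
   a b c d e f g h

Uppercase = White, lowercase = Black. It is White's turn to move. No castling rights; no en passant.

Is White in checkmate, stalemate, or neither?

stalemate

White to move; white king on a8.
In check: no.
King squares — a7: attacked by Qb6; b7: attacked by Qb6; b8: attacked by Qb6.
Legal moves for White: none.
Not in check and no legal moves → stalemate.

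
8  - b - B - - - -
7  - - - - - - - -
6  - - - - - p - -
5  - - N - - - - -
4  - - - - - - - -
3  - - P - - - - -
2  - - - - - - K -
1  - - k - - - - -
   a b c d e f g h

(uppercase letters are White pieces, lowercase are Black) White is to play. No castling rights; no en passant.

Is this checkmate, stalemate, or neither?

White to move; white king on g2.
In check: no.
Legal moves for White include: Be7, Bc7, Bxf6, Bb6, Ba5, Nd7, Nb7, Ne6, Na6, Ne4, Na4, Nd3+, Nb3+, Kh3, Kf3, Kf2, Kh1, Kg1, ... (list truncated; more exist).
White has legal moves and is not in check → neither.

neither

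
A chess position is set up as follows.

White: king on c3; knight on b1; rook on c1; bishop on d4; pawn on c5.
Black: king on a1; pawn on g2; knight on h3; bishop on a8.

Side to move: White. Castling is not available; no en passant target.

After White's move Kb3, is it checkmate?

yes

After Kb3: black king on a1; in check: yes, from the white bishop on d4.
King squares — b1: attacked by Rc1; a2: attacked by Kb3; b2: attacked by Kb3.
Black has no legal moves → checkmate.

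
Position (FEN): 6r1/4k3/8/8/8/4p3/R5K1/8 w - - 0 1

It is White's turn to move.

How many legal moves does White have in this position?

White to move; king on g2.
In check: yes, from the black rook on g8.
Legal moves: Kh3, Kf3, Kh2, Kh1, Kf1.
Count: 5.

5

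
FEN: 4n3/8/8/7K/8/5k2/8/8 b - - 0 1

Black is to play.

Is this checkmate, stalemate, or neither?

neither

Black to move; black king on f3.
In check: no.
Legal moves for Black: Ng7+, Nc7, Nf6+, Nd6, Kf4, Ke4, Kg3, Ke3, Kg2, Kf2, Ke2.
Black has 11 legal moves and is not in check → neither.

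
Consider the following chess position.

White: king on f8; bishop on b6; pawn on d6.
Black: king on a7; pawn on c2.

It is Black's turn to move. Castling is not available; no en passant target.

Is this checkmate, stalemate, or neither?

Black to move; black king on a7.
In check: yes, from the white bishop on b6.
King squares — a6: available; b6: available; b7: available; a8: available; b8: available.
Legal moves for Black: Kb8, Ka8, Kb7, Kxb6, Ka6.
Black is in check but has 5 legal moves → neither.

neither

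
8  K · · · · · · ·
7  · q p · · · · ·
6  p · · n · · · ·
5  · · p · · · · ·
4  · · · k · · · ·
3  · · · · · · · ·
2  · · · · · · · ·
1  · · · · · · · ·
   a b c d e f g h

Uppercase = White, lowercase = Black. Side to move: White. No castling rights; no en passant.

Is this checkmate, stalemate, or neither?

White to move; white king on a8.
In check: yes, from the black queen on b7.
King squares — a7: attacked by Qb7; b7: attacked by Nd6; b8: attacked by Qb7.
Legal moves for White: none.
In check with no legal moves → checkmate.

checkmate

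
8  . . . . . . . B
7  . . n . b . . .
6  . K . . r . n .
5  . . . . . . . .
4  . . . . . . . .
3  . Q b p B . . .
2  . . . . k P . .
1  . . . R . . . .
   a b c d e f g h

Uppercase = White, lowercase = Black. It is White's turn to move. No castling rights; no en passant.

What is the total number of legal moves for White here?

4

White to move; king on b6.
In check: yes, from the black rook on e6.
Legal moves: Kxc7, Kb7, Ka7, Qxe6.
Count: 4.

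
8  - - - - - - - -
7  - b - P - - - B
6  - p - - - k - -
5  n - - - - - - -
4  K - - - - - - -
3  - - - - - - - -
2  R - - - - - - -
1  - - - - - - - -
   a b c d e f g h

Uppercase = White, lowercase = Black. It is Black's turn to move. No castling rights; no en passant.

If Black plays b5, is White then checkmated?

no

After b5: white king on a4; in check: yes, from the black pawn on b5.
White has 4 legal replies: Kxb5, Kxa5, Kb4, Ka3.
In check but a legal move exists → not checkmate.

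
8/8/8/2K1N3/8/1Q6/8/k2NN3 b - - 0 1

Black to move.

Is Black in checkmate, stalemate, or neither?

Black to move; black king on a1.
In check: no.
King squares — b1: attacked by Qb3; a2: attacked by Qb3; b2: attacked by Nd1.
Legal moves for Black: none.
Not in check and no legal moves → stalemate.

stalemate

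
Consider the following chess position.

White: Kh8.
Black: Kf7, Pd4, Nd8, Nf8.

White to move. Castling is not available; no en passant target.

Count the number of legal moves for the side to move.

0

White to move; king on h8.
In check: no.
Legal moves: none.
Count: 0.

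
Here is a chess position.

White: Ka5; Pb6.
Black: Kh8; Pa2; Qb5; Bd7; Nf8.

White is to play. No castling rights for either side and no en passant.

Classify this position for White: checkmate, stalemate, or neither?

checkmate

White to move; white king on a5.
In check: yes, from the black queen on b5.
King squares — a4: attacked by Qb5; b4: attacked by Qb5; b5: attacked by Bd7; a6: attacked by Qb5; b6: own pawn.
Legal moves for White: none.
In check with no legal moves → checkmate.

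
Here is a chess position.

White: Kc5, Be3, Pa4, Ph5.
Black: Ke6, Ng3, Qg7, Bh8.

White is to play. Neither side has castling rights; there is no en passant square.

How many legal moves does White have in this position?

White to move; king on c5.
In check: no.
Legal moves: Kc6, Kb6, Kb5, Kc4, Kb4, Bh6, Bg5, Bf4, Bd4, Bf2, Bd2, Bg1, Bc1, h6, a5.
Count: 15.

15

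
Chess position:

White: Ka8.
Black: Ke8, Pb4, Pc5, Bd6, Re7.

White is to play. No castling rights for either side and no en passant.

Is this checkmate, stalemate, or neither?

White to move; white king on a8.
In check: no.
King squares — a7: attacked by Re7; b7: attacked by Re7; b8: attacked by Bd6.
Legal moves for White: none.
Not in check and no legal moves → stalemate.

stalemate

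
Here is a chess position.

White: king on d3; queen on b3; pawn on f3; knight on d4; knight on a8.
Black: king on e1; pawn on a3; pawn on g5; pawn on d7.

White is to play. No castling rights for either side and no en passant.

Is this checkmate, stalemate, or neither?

neither

White to move; white king on d3.
In check: no.
Legal moves for White include: Nc7, Nb6, Ne6, Nc6, Nf5, Nb5, Ne2, Nc2+, Ke4, Kc4, Ke3, Kc3, Kc2, Qg8, Qb8, Qf7, Qb7, Qe6+, ... (list truncated; more exist).
White has legal moves and is not in check → neither.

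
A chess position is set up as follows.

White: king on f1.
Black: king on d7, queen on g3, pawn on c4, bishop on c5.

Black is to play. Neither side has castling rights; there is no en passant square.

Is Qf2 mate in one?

After Qf2: white king on f1; in check: yes, from the black queen on f2.
King squares — e1: attacked by Qf2; g1: attacked by Qf2; e2: attacked by Qf2; f2: attacked by Bc5; g2: attacked by Qf2.
White has no legal moves → checkmate.

yes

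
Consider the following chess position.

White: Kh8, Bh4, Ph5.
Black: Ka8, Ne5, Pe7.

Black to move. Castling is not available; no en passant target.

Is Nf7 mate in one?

no

After Nf7: white king on h8; in check: yes, from the black knight on f7.
White has 3 legal replies: Kg8, Kh7, Kg7.
In check but a legal move exists → not checkmate.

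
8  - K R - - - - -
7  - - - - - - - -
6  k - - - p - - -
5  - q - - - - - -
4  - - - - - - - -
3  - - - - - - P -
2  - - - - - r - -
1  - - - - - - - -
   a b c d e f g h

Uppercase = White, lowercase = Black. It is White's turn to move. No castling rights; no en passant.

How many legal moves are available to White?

2

White to move; king on b8.
In check: yes, from the black queen on b5.
Legal moves: Ka8, Kc7.
Count: 2.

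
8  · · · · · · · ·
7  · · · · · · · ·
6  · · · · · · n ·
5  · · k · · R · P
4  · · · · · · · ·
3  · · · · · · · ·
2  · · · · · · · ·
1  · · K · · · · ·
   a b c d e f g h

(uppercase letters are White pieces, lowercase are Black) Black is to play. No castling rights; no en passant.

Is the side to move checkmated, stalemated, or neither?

Black to move; black king on c5.
In check: yes, from the white rook on f5.
King squares — b4: available; c4: available; d4: available; b5: attacked by Rf5; d5: attacked by Rf5; b6: available; c6: available; d6: available.
Legal moves for Black: Kd6, Kc6, Kb6, Kd4, Kc4, Kb4, Ne5.
Black is in check but has 7 legal moves → neither.

neither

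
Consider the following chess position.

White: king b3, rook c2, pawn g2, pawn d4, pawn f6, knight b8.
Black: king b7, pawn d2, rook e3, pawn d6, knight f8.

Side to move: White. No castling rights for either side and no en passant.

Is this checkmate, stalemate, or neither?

White to move; white king on b3.
In check: yes, from the black rook on e3.
Legal moves for White: Kc4, Kb4, Ka4, Kb2, Ka2, Rc3.
White is in check but has 6 legal moves → neither.

neither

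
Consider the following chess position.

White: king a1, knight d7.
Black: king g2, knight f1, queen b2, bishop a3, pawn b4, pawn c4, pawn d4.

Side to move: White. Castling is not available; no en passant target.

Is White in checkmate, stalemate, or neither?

White to move; white king on a1.
In check: yes, from the black queen on b2.
King squares — b1: attacked by Qb2; a2: attacked by Qb2; b2: attacked by Ba3.
Legal moves for White: none.
In check with no legal moves → checkmate.

checkmate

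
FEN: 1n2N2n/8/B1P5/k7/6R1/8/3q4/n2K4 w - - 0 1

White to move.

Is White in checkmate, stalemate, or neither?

White to move; white king on d1.
In check: yes, from the black queen on d2.
King squares — c1: attacked by Qd2; e1: attacked by Qd2; c2: attacked by Na1; d2: available; e2: attacked by Qd2.
Legal moves for White: Kxd2.
White is in check but has 1 legal move → neither.

neither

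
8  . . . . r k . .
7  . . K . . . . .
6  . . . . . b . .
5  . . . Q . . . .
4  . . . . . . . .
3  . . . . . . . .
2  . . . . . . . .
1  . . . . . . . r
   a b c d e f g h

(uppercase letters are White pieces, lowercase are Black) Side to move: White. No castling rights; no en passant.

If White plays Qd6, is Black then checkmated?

After Qd6: black king on f8; in check: yes, from the white queen on d6.
Black has 5 legal replies: Kg8, Kg7, Kf7, Re7+, Be7.
In check but a legal move exists → not checkmate.

no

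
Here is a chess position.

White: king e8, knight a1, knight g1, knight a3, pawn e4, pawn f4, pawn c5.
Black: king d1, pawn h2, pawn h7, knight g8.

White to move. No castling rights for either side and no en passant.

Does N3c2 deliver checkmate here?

After N3c2: black king on d1; in check: no.
Black is not in check, so this cannot be checkmate.

no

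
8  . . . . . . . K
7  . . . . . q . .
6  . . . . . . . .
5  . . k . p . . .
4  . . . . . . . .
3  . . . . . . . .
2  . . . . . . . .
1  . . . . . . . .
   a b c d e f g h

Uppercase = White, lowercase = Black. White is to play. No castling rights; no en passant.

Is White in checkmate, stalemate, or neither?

stalemate

White to move; white king on h8.
In check: no.
King squares — g7: attacked by Qf7; h7: attacked by Qf7; g8: attacked by Qf7.
Legal moves for White: none.
Not in check and no legal moves → stalemate.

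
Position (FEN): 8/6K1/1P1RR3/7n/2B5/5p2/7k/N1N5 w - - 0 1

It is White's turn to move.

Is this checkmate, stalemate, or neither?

neither

White to move; white king on g7.
In check: yes, from the black knight on h5.
King squares — f6: attacked by Nh5; g6: available; h6: available; f7: available; h7: available; f8: available; g8: available; h8: available.
Legal moves for White: Kh8, Kg8, Kf8, Kh7, Kf7, Kh6, Kg6.
White is in check but has 7 legal moves → neither.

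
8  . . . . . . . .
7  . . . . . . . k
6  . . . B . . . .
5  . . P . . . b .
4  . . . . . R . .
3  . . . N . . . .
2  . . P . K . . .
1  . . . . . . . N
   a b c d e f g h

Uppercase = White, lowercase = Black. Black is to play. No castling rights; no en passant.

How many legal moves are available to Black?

11

Black to move; king on h7.
In check: no.
Legal moves: Kh8, Kg8, Kg7, Kh6, Kg6, Bd8, Be7, Bh6, Bf6, Bh4, Bxf4.
Count: 11.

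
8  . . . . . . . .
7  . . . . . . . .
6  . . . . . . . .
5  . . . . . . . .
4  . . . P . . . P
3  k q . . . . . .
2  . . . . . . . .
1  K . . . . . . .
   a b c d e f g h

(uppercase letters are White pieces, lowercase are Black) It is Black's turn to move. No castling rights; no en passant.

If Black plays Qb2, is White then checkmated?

yes

After Qb2: white king on a1; in check: yes, from the black queen on b2.
King squares — b1: attacked by Qb2; a2: attacked by Qb2; b2: attacked by Ka3.
White has no legal moves → checkmate.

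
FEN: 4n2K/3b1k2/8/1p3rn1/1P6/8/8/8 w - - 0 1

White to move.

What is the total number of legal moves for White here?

White to move; king on h8.
In check: no.
Legal moves: none.
Count: 0.

0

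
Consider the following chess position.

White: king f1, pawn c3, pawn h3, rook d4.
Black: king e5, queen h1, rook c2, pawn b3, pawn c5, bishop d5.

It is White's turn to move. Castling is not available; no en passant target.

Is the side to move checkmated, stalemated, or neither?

checkmate

White to move; white king on f1.
In check: yes, from the black queen on h1.
King squares — e1: attacked by Qh1; g1: attacked by Qh1; e2: attacked by Rc2; f2: attacked by Rc2; g2: attacked by Qh1.
Legal moves for White: none.
In check with no legal moves → checkmate.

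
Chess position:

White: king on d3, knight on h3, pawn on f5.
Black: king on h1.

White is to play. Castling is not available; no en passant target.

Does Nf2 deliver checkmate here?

no

After Nf2: black king on h1; in check: yes, from the white knight on f2.
Black has 3 legal replies: Kh2, Kg2, Kg1.
In check but a legal move exists → not checkmate.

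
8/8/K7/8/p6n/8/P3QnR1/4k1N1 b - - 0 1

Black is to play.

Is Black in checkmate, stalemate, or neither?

checkmate

Black to move; black king on e1.
In check: yes, from the white queen on e2.
King squares — d1: attacked by Qe2; f1: attacked by Qe2; d2: attacked by Qe2; e2: attacked by Ng1; f2: own knight.
Legal moves for Black: none.
In check with no legal moves → checkmate.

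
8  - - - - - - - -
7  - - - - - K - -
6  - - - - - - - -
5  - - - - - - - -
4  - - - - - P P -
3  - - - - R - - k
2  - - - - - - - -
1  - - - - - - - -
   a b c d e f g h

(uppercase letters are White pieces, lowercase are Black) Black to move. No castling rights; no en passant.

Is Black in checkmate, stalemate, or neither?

neither

Black to move; black king on h3.
In check: yes, from the white rook on e3.
Legal moves for Black: Kh4, Kxg4, Kh2, Kg2.
Black is in check but has 4 legal moves → neither.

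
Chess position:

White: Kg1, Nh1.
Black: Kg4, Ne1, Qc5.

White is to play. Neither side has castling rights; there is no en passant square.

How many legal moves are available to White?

3

White to move; king on g1.
In check: yes, from the black queen on c5.
Legal moves: Kh2, Kf1, Nf2+.
Count: 3.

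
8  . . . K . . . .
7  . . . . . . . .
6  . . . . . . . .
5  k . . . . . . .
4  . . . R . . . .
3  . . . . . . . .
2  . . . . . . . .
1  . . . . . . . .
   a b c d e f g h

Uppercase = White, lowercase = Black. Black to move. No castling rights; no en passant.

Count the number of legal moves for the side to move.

Black to move; king on a5.
In check: no.
Legal moves: Kb6, Ka6, Kb5.
Count: 3.

3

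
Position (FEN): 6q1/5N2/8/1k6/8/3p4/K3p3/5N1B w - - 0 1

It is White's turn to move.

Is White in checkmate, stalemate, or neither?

White to move; white king on a2.
In check: no.
Legal moves for White: Kb3, Ka3, Kb2, Kb1, Ka1, Ba8, Bb7, Bc6+, Bd5, Be4, Bf3, Bg2, Ng3, Ne3, Nh2, Nd2.
White has 16 legal moves and is not in check → neither.

neither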